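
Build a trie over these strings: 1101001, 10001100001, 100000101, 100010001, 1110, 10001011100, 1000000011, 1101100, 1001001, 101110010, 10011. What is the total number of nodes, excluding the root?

Count nodes per top-level branch (shared prefixes stored once):
  '1'-branch (1000000011, 100000101, 100010001, 10001011100, 10001100001, 1001001, 10011, 101110010, 1101001, 1101100, 1110): 52 nodes
Sum: 52

52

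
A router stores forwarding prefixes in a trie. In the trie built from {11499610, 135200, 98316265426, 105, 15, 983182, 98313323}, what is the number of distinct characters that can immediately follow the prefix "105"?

0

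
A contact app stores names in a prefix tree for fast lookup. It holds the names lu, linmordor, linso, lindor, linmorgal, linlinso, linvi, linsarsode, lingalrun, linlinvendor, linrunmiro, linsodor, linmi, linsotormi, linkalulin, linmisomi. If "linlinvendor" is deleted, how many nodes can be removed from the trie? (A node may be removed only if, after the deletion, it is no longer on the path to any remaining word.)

6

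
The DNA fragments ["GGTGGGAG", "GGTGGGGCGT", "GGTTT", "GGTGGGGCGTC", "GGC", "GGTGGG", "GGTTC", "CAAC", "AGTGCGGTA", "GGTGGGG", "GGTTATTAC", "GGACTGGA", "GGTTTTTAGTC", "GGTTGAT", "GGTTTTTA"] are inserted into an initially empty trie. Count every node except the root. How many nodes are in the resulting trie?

50

For each word, the new-node count is its length minus the longest prefix already in the trie:
  "GGTGGGAG" → 8 new (G, G, T, G, G, G, A, G)
  "GGTGGGGCGT" → prefix "GGTGGG" already present; 4 new (G, C, G, T)
  "GGTTT" → prefix "GGT" already present; 2 new (T, T)
  "GGTGGGGCGTC" → prefix "GGTGGGGCGT" already present; 1 new (C)
  "GGC" → prefix "GG" already present; 1 new (C)
  "GGTGGG" → prefix "GGTGGG" already present; 0 new (none)
  "GGTTC" → prefix "GGTT" already present; 1 new (C)
  "CAAC" → 4 new (C, A, A, C)
  "AGTGCGGTA" → 9 new (A, G, T, G, C, G, G, T, A)
  "GGTGGGG" → prefix "GGTGGGG" already present; 0 new (none)
  "GGTTATTAC" → prefix "GGTT" already present; 5 new (A, T, T, A, C)
  "GGACTGGA" → prefix "GG" already present; 6 new (A, C, T, G, G, A)
  "GGTTTTTAGTC" → prefix "GGTTT" already present; 6 new (T, T, A, G, T, C)
  "GGTTGAT" → prefix "GGTT" already present; 3 new (G, A, T)
  "GGTTTTTA" → prefix "GGTTTTTA" already present; 0 new (none)
Total nodes = 8 + 4 + 2 + 1 + 1 + 0 + 1 + 4 + 9 + 0 + 5 + 6 + 6 + 3 + 0 = 50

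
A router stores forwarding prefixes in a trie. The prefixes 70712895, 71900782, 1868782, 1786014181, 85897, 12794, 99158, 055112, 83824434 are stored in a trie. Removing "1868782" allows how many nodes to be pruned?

6

A node on "1868782"'s path can go only if nothing else ends at it or branches off below it.
The suffix "868782" (6 nodes) is used only by "1868782"; the node for "1" still has the child "7", so pruning stops there.
Nodes removed: 6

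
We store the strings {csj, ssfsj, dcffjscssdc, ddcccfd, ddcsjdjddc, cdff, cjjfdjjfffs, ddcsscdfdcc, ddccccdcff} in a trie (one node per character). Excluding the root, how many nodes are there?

Count nodes per top-level branch (shared prefixes stored once):
  'c'-branch (cdff, cjjfdjjfffs, csj): 16 nodes
  'd'-branch (dcffjscssdc, ddccccdcff, ddcccfd, ddcsjdjddc, ddcsscdfdcc): 36 nodes
  's'-branch (ssfsj): 5 nodes
Sum: 57

57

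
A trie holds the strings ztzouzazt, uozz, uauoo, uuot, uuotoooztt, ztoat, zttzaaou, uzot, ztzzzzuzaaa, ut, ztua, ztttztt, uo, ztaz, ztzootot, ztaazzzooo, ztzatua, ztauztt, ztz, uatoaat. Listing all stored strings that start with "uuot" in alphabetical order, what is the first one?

uuot

Words with prefix "uuot", in lexicographic order: "uuot", "uuotoooztt"
The 1st is uuot.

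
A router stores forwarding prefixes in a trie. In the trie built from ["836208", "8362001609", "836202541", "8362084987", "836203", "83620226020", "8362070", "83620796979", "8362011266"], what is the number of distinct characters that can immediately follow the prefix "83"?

1

The children of the "83" node are the distinct next characters among strings starting with "83".
Characters that immediately follow "83" among the stored strings: {6}.
That node has 1 child edge.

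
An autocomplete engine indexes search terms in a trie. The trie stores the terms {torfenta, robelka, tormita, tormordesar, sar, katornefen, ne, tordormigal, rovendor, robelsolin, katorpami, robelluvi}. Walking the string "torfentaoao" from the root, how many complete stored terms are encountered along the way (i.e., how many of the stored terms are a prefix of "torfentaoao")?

1

Walk "torfentaoao" from the root; an end-of-word marker is hit whenever a stored word is a prefix of "torfentaoao".
Prefixes of the query that are stored words: "torfenta"
Count: 1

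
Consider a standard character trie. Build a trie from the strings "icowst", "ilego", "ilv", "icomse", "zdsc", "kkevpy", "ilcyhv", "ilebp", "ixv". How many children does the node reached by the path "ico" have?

2

Follow the path "ico" to its node, then look at its outgoing edges.
Distinct next characters after "ico": m, w.
That node has 2 child edges.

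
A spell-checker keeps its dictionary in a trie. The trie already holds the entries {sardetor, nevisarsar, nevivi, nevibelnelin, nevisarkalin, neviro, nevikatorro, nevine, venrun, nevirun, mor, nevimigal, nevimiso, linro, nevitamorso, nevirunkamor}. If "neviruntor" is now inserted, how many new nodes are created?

Walking "neviruntor" from the root, the first 7 characters ("nevirun") follow existing edges; "t" is the first miss.
So 10 − 7 = 3 new nodes.

3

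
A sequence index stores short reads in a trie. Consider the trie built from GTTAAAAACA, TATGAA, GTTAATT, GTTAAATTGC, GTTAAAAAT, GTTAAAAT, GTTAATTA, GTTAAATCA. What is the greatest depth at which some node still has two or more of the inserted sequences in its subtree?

8

Look for the deepest trie node that still has at least two words in its subtree.
"GTTAAAAACA" and "GTTAAAAAT" agree on "GTTAAAAA" (8 characters) before diverging; nothing deeper is shared.
Longest shared-prefix length: 8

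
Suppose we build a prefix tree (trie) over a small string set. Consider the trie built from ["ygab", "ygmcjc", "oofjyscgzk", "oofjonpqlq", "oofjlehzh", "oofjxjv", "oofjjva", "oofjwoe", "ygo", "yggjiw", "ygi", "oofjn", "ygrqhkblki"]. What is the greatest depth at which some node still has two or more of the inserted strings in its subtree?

4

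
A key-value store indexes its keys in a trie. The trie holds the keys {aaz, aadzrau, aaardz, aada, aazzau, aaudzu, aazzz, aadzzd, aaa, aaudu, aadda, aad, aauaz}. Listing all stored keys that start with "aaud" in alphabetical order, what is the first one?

aaudu

DFS of the "aaud" subtree visits, in order: "aaudu", "aaudzu"
Position 1: aaudu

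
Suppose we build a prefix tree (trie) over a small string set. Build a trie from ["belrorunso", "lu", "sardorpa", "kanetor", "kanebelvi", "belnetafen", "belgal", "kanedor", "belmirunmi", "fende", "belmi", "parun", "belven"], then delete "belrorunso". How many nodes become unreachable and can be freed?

After clearing the end-marker at "belrorunso", prune upward until reaching a node still needed by another word.
The suffix "rorunso" (7 nodes) is used only by "belrorunso"; the node for "bel" still has the child "n", so pruning stops there.
Nodes removed: 7

7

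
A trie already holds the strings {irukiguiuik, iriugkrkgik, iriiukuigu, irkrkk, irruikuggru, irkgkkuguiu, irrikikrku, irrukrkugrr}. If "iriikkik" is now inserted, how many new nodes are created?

4

Walking "iriikkik" from the root, the first 4 characters ("irii") follow existing edges; "k" is the first miss.
New nodes needed: |"iriikkik"| − 4 = 8 − 4 = 4.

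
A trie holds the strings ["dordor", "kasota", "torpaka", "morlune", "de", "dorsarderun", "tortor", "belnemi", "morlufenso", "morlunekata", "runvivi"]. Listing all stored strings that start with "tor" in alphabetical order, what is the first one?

Filter for "tor…" and sort: "torpaka", "tortor"
Position 1: torpaka

torpaka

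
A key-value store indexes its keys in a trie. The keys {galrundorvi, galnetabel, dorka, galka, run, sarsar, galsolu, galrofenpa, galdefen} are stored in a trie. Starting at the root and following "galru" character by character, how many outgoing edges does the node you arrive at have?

The children of the "galru" node are the distinct next characters among strings starting with "galru".
Characters that immediately follow "galru" among the stored strings: {n}.
That node has 1 child edge.

1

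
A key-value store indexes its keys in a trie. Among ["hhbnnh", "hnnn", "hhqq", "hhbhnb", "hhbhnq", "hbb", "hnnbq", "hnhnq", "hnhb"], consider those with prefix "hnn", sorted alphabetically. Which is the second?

Words with prefix "hnn", in lexicographic order: "hnnbq", "hnnn"
The 2nd is hnnn.

hnnn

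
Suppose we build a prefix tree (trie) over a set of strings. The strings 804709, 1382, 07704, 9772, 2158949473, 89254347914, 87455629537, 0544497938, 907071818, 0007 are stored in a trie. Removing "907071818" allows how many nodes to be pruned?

A node on "907071818"'s path can go only if nothing else ends at it or branches off below it.
The suffix "07071818" (8 nodes) is used only by "907071818"; the node for "9" still has the child "7", so pruning stops there.
Nodes removed: 8

8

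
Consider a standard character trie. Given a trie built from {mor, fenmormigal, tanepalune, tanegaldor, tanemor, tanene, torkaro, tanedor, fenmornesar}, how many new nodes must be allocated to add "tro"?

2

Walking "tro" from the root, the first 1 characters ("t") follow existing edges; "r" is the first miss.
Each of the 2 remaining characters creates one node.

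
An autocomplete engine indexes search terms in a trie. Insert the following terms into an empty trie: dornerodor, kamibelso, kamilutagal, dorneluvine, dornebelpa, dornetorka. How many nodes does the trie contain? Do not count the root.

42

For each word, the new-node count is its length minus the longest prefix already in the trie:
  "dornerodor" → 10 new (d, o, r, n, e, r, o, d, o, r)
  "kamibelso" → 9 new (k, a, m, i, b, e, l, s, o)
  "kamilutagal" → prefix "kami" already present; 7 new (l, u, t, a, g, a, l)
  "dorneluvine" → prefix "dorne" already present; 6 new (l, u, v, i, n, e)
  "dornebelpa" → prefix "dorne" already present; 5 new (b, e, l, p, a)
  "dornetorka" → prefix "dorne" already present; 5 new (t, o, r, k, a)
Total nodes = 10 + 9 + 7 + 6 + 5 + 5 = 42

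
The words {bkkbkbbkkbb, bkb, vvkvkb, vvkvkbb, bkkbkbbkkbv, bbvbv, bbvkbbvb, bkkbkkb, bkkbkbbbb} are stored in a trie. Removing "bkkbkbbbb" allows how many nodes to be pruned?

2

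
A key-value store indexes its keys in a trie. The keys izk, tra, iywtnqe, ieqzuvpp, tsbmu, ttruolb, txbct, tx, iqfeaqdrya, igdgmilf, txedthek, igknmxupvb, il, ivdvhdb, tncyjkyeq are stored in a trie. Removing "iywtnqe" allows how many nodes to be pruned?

6

After clearing the end-marker at "iywtnqe", prune upward until reaching a node still needed by another word.
The suffix "ywtnqe" (6 nodes) is used only by "iywtnqe"; the node for "i" still has the child "z", so pruning stops there.
Nodes removed: 6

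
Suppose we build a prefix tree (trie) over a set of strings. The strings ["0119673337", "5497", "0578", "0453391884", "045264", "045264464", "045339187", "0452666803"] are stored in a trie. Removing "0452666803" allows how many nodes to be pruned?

Walk "0452666803" from the leaf back toward the root, removing each node that no remaining word uses.
The suffix "66803" (5 nodes) is used only by "0452666803"; the node for "04526" still has the child "4", so pruning stops there.
Nodes removed: 5

5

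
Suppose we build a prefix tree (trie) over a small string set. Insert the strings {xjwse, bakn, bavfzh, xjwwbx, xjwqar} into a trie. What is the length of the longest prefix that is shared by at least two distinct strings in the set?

The deepest shared node is where two words last agree before diverging.
"xjwqar" and "xjwse" agree on "xjw" (3 characters) before diverging; nothing deeper is shared.
Longest shared-prefix length: 3

3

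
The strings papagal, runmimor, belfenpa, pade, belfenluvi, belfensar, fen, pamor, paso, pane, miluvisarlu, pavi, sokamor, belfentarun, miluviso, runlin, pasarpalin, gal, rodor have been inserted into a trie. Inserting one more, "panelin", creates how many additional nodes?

3

"pane" is already a path in the trie; the remaining "lin" must be added.
Each of the 3 remaining characters creates one node.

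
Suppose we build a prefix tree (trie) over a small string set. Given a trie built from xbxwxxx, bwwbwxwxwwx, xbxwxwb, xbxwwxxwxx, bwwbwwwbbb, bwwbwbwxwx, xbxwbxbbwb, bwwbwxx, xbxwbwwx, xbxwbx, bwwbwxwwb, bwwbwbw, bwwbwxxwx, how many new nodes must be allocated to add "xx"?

1

"x" is already a path in the trie; the remaining "x" must be added.
New nodes needed: |"xx"| − 1 = 2 − 1 = 1.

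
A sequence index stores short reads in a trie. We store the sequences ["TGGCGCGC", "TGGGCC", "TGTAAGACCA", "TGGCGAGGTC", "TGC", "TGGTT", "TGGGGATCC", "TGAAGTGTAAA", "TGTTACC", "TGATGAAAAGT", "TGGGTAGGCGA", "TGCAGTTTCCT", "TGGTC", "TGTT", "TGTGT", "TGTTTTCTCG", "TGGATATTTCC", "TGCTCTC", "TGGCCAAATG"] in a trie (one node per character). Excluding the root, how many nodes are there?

Count nodes per top-level branch (shared prefixes stored once):
  'T'-branch (TGAAGTGTAAA, TGATGAAAAGT, TGC, TGCAGTTTCCT, TGCTCTC, TGGATATTTCC, TGGCCAAATG, TGGCGAGGTC, TGGCGCGC, TGGGCC, TGGGGATCC, TGGGTAGGCGA, TGGTC, TGGTT, TGTAAGACCA, TGTGT, TGTT, TGTTACC, TGTTTTCTCG): 95 nodes
Sum: 95

95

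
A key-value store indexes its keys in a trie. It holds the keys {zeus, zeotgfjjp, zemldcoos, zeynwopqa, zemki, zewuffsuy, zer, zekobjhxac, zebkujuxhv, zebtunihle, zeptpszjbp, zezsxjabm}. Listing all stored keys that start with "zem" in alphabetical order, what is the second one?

Filter for "zem…" and sort: "zemki", "zemldcoos"
The 2nd is zemldcoos.

zemldcoos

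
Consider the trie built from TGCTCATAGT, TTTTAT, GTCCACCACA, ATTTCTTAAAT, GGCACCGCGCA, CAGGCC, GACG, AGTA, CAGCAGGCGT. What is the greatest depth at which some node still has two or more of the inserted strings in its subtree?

The deepest shared node is where two words last agree before diverging.
"CAGCAGGCGT" and "CAGGCC" agree on "CAG" (3 characters) before diverging; nothing deeper is shared.
Longest shared-prefix length: 3

3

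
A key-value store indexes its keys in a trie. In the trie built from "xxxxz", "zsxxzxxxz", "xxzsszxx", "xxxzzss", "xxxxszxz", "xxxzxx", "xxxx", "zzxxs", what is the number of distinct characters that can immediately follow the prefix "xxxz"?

2

Walk "xxxz" from the root, arriving at one node.
Characters that immediately follow "xxxz" among the stored strings: {x, z}.
That node has 2 child edges.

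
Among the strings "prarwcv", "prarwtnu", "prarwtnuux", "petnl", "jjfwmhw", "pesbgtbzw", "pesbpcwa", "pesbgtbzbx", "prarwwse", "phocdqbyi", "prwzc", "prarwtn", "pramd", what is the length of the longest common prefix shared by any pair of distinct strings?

8

Equivalently: take the maximum, over all pairs, of their longest common prefix length.
"pesbgtbzbx" and "pesbgtbzw" agree on "pesbgtbz" (8 characters) before diverging; nothing deeper is shared.
Longest shared-prefix length: 8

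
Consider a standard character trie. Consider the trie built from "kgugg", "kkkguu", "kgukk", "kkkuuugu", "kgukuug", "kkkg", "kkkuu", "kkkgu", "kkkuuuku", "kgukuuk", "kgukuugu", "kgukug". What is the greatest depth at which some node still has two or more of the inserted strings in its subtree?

The deepest shared node is where two words last agree before diverging.
"kgukuug" and "kgukuugu" agree on "kgukuug" (7 characters) before diverging; nothing deeper is shared.
Longest shared-prefix length: 7

7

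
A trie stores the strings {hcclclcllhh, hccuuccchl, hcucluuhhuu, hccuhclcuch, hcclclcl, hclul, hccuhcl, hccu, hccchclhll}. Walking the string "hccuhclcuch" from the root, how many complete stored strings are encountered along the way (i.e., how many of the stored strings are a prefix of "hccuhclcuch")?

3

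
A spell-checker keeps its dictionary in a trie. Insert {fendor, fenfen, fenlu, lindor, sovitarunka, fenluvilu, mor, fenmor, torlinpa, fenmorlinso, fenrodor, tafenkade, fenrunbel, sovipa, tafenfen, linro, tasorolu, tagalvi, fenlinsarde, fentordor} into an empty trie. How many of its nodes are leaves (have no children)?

18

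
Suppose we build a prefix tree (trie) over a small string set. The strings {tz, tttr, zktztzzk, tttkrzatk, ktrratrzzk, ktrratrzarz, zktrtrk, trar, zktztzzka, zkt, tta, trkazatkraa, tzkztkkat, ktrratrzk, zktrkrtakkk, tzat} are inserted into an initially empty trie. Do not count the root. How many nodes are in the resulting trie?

For each word, the new-node count is its length minus the longest prefix already in the trie:
  "tz" → 2 new (t, z)
  "tttr" → prefix "t" already present; 3 new (t, t, r)
  "zktztzzk" → 8 new (z, k, t, z, t, z, z, k)
  "tttkrzatk" → prefix "ttt" already present; 6 new (k, r, z, a, t, k)
  "ktrratrzzk" → 10 new (k, t, r, r, a, t, r, z, z, k)
  "ktrratrzarz" → prefix "ktrratrz" already present; 3 new (a, r, z)
  "zktrtrk" → prefix "zkt" already present; 4 new (r, t, r, k)
  "trar" → prefix "t" already present; 3 new (r, a, r)
  "zktztzzka" → prefix "zktztzzk" already present; 1 new (a)
  "zkt" → prefix "zkt" already present; 0 new (none)
  "tta" → prefix "tt" already present; 1 new (a)
  "trkazatkraa" → prefix "tr" already present; 9 new (k, a, z, a, t, k, r, a, a)
  "tzkztkkat" → prefix "tz" already present; 7 new (k, z, t, k, k, a, t)
  "ktrratrzk" → prefix "ktrratrz" already present; 1 new (k)
  "zktrkrtakkk" → prefix "zktr" already present; 7 new (k, r, t, a, k, k, k)
  "tzat" → prefix "tz" already present; 2 new (a, t)
Total nodes = 2 + 3 + 8 + 6 + 10 + 3 + 4 + 3 + 1 + 0 + 1 + 9 + 7 + 1 + 7 + 2 = 67

67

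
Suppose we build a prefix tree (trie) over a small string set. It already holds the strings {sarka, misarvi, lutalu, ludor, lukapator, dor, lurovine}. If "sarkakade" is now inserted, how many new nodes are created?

The longest prefix of "sarkakade" already in the trie is "sarka" (length 5).
New nodes needed: |"sarkakade"| − 5 = 9 − 5 = 4.

4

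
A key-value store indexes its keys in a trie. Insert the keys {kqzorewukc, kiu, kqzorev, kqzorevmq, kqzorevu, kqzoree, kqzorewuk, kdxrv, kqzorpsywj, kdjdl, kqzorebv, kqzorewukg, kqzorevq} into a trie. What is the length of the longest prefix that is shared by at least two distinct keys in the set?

Equivalently: take the maximum, over all pairs, of their longest common prefix length.
"kqzorewuk" and "kqzorewukc" agree on "kqzorewuk" (9 characters) before diverging; nothing deeper is shared.
Longest shared-prefix length: 9

9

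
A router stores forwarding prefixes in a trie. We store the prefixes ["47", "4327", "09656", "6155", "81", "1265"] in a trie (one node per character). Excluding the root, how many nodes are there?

Count nodes per top-level branch (shared prefixes stored once):
  '0'-branch (09656): 5 nodes
  '1'-branch (1265): 4 nodes
  '4'-branch (4327, 47): 5 nodes
  '6'-branch (6155): 4 nodes
  '8'-branch (81): 2 nodes
Sum: 20

20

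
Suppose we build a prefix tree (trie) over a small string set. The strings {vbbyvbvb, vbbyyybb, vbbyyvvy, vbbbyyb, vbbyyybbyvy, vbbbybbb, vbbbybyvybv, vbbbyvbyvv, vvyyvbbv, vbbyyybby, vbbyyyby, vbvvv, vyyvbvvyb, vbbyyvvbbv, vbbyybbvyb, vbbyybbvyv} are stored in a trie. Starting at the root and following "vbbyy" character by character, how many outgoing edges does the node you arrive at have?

3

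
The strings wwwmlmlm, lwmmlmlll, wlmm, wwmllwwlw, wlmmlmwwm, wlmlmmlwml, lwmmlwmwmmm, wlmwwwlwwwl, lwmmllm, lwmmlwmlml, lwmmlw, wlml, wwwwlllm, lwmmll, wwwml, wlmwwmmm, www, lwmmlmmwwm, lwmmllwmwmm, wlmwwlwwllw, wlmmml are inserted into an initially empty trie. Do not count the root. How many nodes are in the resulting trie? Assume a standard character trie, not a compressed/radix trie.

Trace insertions, counting only characters that open a new branch:
  "wwwmlmlm" → 8 new (w, w, w, m, l, m, l, m)
  "lwmmlmlll" → 9 new (l, w, m, m, l, m, l, l, l)
  "wlmm" → prefix "w" already present; 3 new (l, m, m)
  "wwmllwwlw" → prefix "ww" already present; 7 new (m, l, l, w, w, l, w)
  "wlmmlmwwm" → prefix "wlmm" already present; 5 new (l, m, w, w, m)
  "wlmlmmlwml" → prefix "wlm" already present; 7 new (l, m, m, l, w, m, l)
  "lwmmlwmwmmm" → prefix "lwmml" already present; 6 new (w, m, w, m, m, m)
  "wlmwwwlwwwl" → prefix "wlm" already present; 8 new (w, w, w, l, w, w, w, l)
  "lwmmllm" → prefix "lwmml" already present; 2 new (l, m)
  "lwmmlwmlml" → prefix "lwmmlwm" already present; 3 new (l, m, l)
  "lwmmlw" → prefix "lwmmlw" already present; 0 new (none)
  "wlml" → prefix "wlml" already present; 0 new (none)
  "wwwwlllm" → prefix "www" already present; 5 new (w, l, l, l, m)
  "lwmmll" → prefix "lwmmll" already present; 0 new (none)
  "wwwml" → prefix "wwwml" already present; 0 new (none)
  "wlmwwmmm" → prefix "wlmww" already present; 3 new (m, m, m)
  "www" → prefix "www" already present; 0 new (none)
  "lwmmlmmwwm" → prefix "lwmmlm" already present; 4 new (m, w, w, m)
  "lwmmllwmwmm" → prefix "lwmmll" already present; 5 new (w, m, w, m, m)
  "wlmwwlwwllw" → prefix "wlmww" already present; 6 new (l, w, w, l, l, w)
  "wlmmml" → prefix "wlmm" already present; 2 new (m, l)
Total nodes = 8 + 9 + 3 + 7 + 5 + 7 + 6 + 8 + 2 + 3 + 0 + 0 + 5 + 0 + 0 + 3 + 0 + 4 + 5 + 6 + 2 = 83

83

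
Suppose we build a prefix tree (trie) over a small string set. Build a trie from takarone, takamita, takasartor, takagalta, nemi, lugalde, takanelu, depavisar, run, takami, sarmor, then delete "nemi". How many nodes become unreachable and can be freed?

4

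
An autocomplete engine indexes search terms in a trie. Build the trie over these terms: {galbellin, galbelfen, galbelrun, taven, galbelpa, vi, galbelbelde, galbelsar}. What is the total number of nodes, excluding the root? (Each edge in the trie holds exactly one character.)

32

Insert word by word; a character creates a node only if that edge doesn't already exist:
  "galbellin" → 9 new (g, a, l, b, e, l, l, i, n)
  "galbelfen" → prefix "galbel" already present; 3 new (f, e, n)
  "galbelrun" → prefix "galbel" already present; 3 new (r, u, n)
  "taven" → 5 new (t, a, v, e, n)
  "galbelpa" → prefix "galbel" already present; 2 new (p, a)
  "vi" → 2 new (v, i)
  "galbelbelde" → prefix "galbel" already present; 5 new (b, e, l, d, e)
  "galbelsar" → prefix "galbel" already present; 3 new (s, a, r)
Total nodes = 9 + 3 + 3 + 5 + 2 + 2 + 5 + 3 = 32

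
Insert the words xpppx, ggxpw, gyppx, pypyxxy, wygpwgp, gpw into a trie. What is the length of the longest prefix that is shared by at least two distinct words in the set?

1

Equivalently: take the maximum, over all pairs, of their longest common prefix length.
"ggxpw" and "gpw" agree on "g" (1 characters) before diverging; nothing deeper is shared.
Longest shared-prefix length: 1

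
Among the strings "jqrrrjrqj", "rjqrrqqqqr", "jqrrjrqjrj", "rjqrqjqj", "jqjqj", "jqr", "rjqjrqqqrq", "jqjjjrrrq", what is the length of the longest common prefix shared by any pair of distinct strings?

Look for the deepest trie node that still has at least two words in its subtree.
e.g. "jqrrjrqjrj" and "jqrrrjrqj" share the prefix "jqrr" of length 4; no pair shares a longer one.
Longest shared-prefix length: 4

4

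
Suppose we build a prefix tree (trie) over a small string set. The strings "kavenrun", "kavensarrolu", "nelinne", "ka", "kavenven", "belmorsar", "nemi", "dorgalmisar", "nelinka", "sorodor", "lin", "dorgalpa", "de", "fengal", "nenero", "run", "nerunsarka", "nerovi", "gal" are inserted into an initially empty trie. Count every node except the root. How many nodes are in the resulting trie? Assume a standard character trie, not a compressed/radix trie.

For each word, the new-node count is its length minus the longest prefix already in the trie:
  "kavenrun" → 8 new (k, a, v, e, n, r, u, n)
  "kavensarrolu" → prefix "kaven" already present; 7 new (s, a, r, r, o, l, u)
  "nelinne" → 7 new (n, e, l, i, n, n, e)
  "ka" → prefix "ka" already present; 0 new (none)
  "kavenven" → prefix "kaven" already present; 3 new (v, e, n)
  "belmorsar" → 9 new (b, e, l, m, o, r, s, a, r)
  "nemi" → prefix "ne" already present; 2 new (m, i)
  "dorgalmisar" → 11 new (d, o, r, g, a, l, m, i, s, a, r)
  "nelinka" → prefix "nelin" already present; 2 new (k, a)
  "sorodor" → 7 new (s, o, r, o, d, o, r)
  "lin" → 3 new (l, i, n)
  "dorgalpa" → prefix "dorgal" already present; 2 new (p, a)
  "de" → prefix "d" already present; 1 new (e)
  "fengal" → 6 new (f, e, n, g, a, l)
  "nenero" → prefix "ne" already present; 4 new (n, e, r, o)
  "run" → 3 new (r, u, n)
  "nerunsarka" → prefix "ne" already present; 8 new (r, u, n, s, a, r, k, a)
  "nerovi" → prefix "ner" already present; 3 new (o, v, i)
  "gal" → 3 new (g, a, l)
Total nodes = 8 + 7 + 7 + 0 + 3 + 9 + 2 + 11 + 2 + 7 + 3 + 2 + 1 + 6 + 4 + 3 + 8 + 3 + 3 = 89

89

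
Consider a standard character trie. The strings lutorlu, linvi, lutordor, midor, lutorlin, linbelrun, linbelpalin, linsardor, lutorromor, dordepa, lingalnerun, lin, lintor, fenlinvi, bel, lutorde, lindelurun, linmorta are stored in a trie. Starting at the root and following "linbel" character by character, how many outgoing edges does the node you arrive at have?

The children of the "linbel" node are the distinct next characters among strings starting with "linbel".
Characters that immediately follow "linbel" among the stored strings: {p, r}.
That node has 2 child edges.

2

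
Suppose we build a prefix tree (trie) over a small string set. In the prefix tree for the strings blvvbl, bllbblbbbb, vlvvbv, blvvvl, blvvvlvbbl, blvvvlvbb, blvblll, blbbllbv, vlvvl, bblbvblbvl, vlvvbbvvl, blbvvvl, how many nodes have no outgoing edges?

Leaves are exactly the stored words that no other stored word extends.
Those words: "bblbvblbvl", "blbbllbv", "blbvvvl", "bllbblbbbb", "blvblll", "blvvbl", "blvvvlvbbl", "vlvvbbvvl", "vlvvbv", "vlvvl"
Leaf count: 10

10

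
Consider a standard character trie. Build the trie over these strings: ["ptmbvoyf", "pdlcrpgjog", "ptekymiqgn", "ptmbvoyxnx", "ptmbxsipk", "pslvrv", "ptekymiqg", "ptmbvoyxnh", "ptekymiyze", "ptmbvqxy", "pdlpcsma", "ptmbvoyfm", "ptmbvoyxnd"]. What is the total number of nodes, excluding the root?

Count nodes per top-level branch (shared prefixes stored once):
  'p'-branch (pdlcrpgjog, pdlpcsma, pslvrv, ptekymiqg, ptekymiqgn, ptekymiyze, ptmbvoyf, ptmbvoyfm, ptmbvoyxnd, ptmbvoyxnh, ptmbvoyxnx, ptmbvqxy, ptmbxsipk): 52 nodes
Sum: 52

52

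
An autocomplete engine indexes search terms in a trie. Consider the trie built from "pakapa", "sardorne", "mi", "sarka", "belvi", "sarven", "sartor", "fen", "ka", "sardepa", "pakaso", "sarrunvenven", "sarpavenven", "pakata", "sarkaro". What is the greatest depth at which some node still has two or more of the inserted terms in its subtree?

The deepest shared node is where two words last agree before diverging.
e.g. "sarka" and "sarkaro" share the prefix "sarka" of length 5; no pair shares a longer one.
Longest shared-prefix length: 5

5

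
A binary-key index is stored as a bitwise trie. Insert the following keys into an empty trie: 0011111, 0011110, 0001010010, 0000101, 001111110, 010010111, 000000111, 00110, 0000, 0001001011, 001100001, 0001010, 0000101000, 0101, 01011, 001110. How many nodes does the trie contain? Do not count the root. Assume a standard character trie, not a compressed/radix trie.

51

Count nodes per top-level branch (shared prefixes stored once):
  '0'-branch (0000, 000000111, 0000101, 0000101000, 0001001011, 0001010, 0001010010, 00110, 001100001, 001110, 0011110, 0011111, 001111110, 010010111, 0101, 01011): 51 nodes
Sum: 51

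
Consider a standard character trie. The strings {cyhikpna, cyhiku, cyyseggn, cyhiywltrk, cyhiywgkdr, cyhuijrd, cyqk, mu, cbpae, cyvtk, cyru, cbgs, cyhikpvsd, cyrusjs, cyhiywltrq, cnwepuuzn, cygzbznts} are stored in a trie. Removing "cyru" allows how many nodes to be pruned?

0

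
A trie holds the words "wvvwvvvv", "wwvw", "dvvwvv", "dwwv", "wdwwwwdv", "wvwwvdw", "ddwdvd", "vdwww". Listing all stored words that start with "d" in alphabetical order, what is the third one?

dwwv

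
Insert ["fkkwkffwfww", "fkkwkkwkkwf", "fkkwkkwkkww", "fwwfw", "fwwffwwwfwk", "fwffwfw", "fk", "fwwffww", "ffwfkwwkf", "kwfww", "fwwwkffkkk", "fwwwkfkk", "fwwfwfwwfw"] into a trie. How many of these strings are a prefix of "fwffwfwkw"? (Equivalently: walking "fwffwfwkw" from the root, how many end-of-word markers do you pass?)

Check each prefix of "fwffwfwkw" against the stored set — each match is an end-marker on the path.
Prefixes of the query that are stored words: "fwffwfw"
Count: 1

1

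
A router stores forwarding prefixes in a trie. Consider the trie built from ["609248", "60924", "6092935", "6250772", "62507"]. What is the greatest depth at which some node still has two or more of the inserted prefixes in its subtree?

Look for the deepest trie node that still has at least two words in its subtree.
e.g. "60924" and "609248" share the prefix "60924" of length 5; no pair shares a longer one.
Longest shared-prefix length: 5

5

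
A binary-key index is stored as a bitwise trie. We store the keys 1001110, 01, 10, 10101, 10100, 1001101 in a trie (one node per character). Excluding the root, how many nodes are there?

Trie structure (* marks end of a word):
(root)
├─ 0
│  └─ 1 *
└─ 1
   └─ 0 *
      ├─ 0
      │  └─ 1
      │     └─ 1
      │        ├─ 0
      │        │  └─ 1 *
      │        └─ 1
      │           └─ 0 *
      └─ 1
         └─ 0
            ├─ 0 *
            └─ 1 *
Counting every labelled node above: 15.

15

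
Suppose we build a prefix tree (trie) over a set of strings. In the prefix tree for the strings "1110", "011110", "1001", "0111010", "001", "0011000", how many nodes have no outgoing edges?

Leaves are exactly the stored words that no other stored word extends.
Those words: "0011000", "0111010", "011110", "1001", "1110"
Leaf count: 5

5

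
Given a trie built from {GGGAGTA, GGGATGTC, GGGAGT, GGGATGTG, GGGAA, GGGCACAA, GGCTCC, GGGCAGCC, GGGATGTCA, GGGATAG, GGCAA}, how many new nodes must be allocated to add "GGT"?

1

The longest prefix of "GGT" already in the trie is "GG" (length 2).
Each of the 1 remaining characters creates one node.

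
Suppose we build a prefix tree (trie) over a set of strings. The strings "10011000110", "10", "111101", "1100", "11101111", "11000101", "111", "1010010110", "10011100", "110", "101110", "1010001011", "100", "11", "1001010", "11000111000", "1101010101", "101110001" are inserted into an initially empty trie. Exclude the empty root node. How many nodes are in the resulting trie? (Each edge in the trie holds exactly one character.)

64

Trace insertions, counting only characters that open a new branch:
  "10011000110" → 11 new (1, 0, 0, 1, 1, 0, 0, 0, 1, 1, 0)
  "10" → prefix "10" already present; 0 new (none)
  "111101" → prefix "1" already present; 5 new (1, 1, 1, 0, 1)
  "1100" → prefix "11" already present; 2 new (0, 0)
  "11101111" → prefix "111" already present; 5 new (0, 1, 1, 1, 1)
  "11000101" → prefix "1100" already present; 4 new (0, 1, 0, 1)
  "111" → prefix "111" already present; 0 new (none)
  "1010010110" → prefix "10" already present; 8 new (1, 0, 0, 1, 0, 1, 1, 0)
  "10011100" → prefix "10011" already present; 3 new (1, 0, 0)
  "110" → prefix "110" already present; 0 new (none)
  "101110" → prefix "101" already present; 3 new (1, 1, 0)
  "1010001011" → prefix "10100" already present; 5 new (0, 1, 0, 1, 1)
  "100" → prefix "100" already present; 0 new (none)
  "11" → prefix "11" already present; 0 new (none)
  "1001010" → prefix "1001" already present; 3 new (0, 1, 0)
  "11000111000" → prefix "110001" already present; 5 new (1, 1, 0, 0, 0)
  "1101010101" → prefix "110" already present; 7 new (1, 0, 1, 0, 1, 0, 1)
  "101110001" → prefix "101110" already present; 3 new (0, 0, 1)
Total nodes = 11 + 0 + 5 + 2 + 5 + 4 + 0 + 8 + 3 + 0 + 3 + 5 + 0 + 0 + 3 + 5 + 7 + 3 = 64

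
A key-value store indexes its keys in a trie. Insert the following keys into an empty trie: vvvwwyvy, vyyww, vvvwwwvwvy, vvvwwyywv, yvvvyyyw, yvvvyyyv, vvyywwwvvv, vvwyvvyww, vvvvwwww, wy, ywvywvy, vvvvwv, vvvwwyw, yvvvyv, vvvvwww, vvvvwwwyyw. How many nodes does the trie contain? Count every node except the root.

63

For each word, the new-node count is its length minus the longest prefix already in the trie:
  "vvvwwyvy" → 8 new (v, v, v, w, w, y, v, y)
  "vyyww" → prefix "v" already present; 4 new (y, y, w, w)
  "vvvwwwvwvy" → prefix "vvvww" already present; 5 new (w, v, w, v, y)
  "vvvwwyywv" → prefix "vvvwwy" already present; 3 new (y, w, v)
  "yvvvyyyw" → 8 new (y, v, v, v, y, y, y, w)
  "yvvvyyyv" → prefix "yvvvyyy" already present; 1 new (v)
  "vvyywwwvvv" → prefix "vv" already present; 8 new (y, y, w, w, w, v, v, v)
  "vvwyvvyww" → prefix "vv" already present; 7 new (w, y, v, v, y, w, w)
  "vvvvwwww" → prefix "vvv" already present; 5 new (v, w, w, w, w)
  "wy" → 2 new (w, y)
  "ywvywvy" → prefix "y" already present; 6 new (w, v, y, w, v, y)
  "vvvvwv" → prefix "vvvvw" already present; 1 new (v)
  "vvvwwyw" → prefix "vvvwwy" already present; 1 new (w)
  "yvvvyv" → prefix "yvvvy" already present; 1 new (v)
  "vvvvwww" → prefix "vvvvwww" already present; 0 new (none)
  "vvvvwwwyyw" → prefix "vvvvwww" already present; 3 new (y, y, w)
Total nodes = 8 + 4 + 5 + 3 + 8 + 1 + 8 + 7 + 5 + 2 + 6 + 1 + 1 + 1 + 0 + 3 = 63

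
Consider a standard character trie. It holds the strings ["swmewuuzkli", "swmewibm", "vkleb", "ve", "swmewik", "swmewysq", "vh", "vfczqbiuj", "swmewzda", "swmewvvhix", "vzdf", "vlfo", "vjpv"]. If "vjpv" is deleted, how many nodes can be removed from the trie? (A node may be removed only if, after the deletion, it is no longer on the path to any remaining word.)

Walk "vjpv" from the leaf back toward the root, removing each node that no remaining word uses.
The suffix "jpv" (3 nodes) is used only by "vjpv"; the node for "v" still has the child "k", so pruning stops there.
Nodes removed: 3

3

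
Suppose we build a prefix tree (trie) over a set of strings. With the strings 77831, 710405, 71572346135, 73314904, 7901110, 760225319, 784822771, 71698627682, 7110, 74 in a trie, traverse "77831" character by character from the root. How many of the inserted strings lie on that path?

Walk "77831" from the root; an end-of-word marker is hit whenever a stored word is a prefix of "77831".
Prefixes of the query that are stored words: "77831"
Count: 1

1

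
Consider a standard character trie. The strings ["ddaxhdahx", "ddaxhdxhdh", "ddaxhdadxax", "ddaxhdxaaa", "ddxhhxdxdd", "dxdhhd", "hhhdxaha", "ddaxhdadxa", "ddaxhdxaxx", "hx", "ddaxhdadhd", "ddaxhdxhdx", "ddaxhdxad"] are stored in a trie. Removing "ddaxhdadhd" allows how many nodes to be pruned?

2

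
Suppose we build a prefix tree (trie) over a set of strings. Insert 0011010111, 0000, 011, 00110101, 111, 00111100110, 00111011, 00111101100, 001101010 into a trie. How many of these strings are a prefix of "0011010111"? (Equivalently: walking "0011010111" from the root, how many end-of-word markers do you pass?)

2

Check each prefix of "0011010111" against the stored set — each match is an end-marker on the path.
Prefixes of the query that are stored words: "00110101", "0011010111"
Count: 2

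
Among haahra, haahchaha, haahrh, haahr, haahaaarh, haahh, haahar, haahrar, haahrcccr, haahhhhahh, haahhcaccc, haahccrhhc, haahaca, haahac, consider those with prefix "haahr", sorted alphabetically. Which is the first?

DFS of the "haahr" subtree visits, in order: "haahr", "haahra", "haahrar", "haahrcccr", "haahrh"
Position 1: haahr

haahr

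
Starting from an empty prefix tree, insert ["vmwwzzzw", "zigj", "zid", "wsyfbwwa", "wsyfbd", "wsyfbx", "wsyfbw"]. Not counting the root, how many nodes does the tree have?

Trie structure (* marks end of a word):
(root)
├─ v
│  └─ m
│     └─ w
│        └─ w
│           └─ z
│              └─ z
│                 └─ z
│                    └─ w *
├─ w
│  └─ s
│     └─ y
│        └─ f
│           └─ b
│              ├─ d *
│              ├─ w *
│              │  └─ w
│              │     └─ a *
│              └─ x *
└─ z
   └─ i
      ├─ d *
      └─ g
         └─ j *
Counting every labelled node above: 23.

23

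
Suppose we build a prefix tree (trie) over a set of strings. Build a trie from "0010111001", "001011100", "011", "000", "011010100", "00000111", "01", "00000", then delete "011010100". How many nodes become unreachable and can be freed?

6

A node on "011010100"'s path can go only if nothing else ends at it or branches off below it.
The suffix "010100" (6 nodes) is used only by "011010100"; "011" is itself a stored word, so pruning stops there.
Nodes removed: 6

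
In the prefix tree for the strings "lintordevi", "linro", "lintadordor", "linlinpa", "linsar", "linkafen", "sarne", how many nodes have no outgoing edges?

Leaves are exactly the stored words that no other stored word extends.
Those words: "linkafen", "linlinpa", "linro", "linsar", "lintadordor", "lintordevi", "sarne"
Leaf count: 7

7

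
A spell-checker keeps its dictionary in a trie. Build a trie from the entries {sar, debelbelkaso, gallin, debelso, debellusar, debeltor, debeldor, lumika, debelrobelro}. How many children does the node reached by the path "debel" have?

6

Walk "debel" from the root, arriving at one node.
Distinct next characters after "debel": b, d, l, r, s, t.
That node has 6 child edges.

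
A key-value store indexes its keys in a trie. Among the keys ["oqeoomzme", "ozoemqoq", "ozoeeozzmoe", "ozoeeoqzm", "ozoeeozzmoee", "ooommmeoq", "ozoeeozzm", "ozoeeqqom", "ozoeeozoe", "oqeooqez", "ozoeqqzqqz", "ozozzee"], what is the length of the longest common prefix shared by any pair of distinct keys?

The deepest shared node is where two words last agree before diverging.
"ozoeeozzmoe" and "ozoeeozzmoee" agree on "ozoeeozzmoe" (11 characters) before diverging; nothing deeper is shared.
Longest shared-prefix length: 11

11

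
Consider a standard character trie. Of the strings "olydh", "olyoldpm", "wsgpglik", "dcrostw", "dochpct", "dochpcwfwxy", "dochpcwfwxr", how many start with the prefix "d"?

Walk to "d"; the words in its subtree are exactly those with that prefix.
Matches: "dcrostw", "dochpct", "dochpcwfwxr", "dochpcwfwxy"
Count: 4

4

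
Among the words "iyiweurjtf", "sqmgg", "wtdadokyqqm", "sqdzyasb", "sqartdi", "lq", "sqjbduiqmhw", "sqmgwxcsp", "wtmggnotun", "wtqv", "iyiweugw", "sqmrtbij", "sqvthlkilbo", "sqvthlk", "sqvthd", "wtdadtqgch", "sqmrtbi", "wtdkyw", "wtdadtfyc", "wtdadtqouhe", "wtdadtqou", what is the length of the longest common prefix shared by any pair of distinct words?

9

The deepest shared node is where two words last agree before diverging.
"wtdadtqou" and "wtdadtqouhe" agree on "wtdadtqou" (9 characters) before diverging; nothing deeper is shared.
Longest shared-prefix length: 9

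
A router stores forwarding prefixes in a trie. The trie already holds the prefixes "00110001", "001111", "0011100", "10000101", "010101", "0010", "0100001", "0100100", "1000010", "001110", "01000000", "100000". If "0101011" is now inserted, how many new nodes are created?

1

The longest prefix of "0101011" already in the trie is "010101" (length 6).
Each of the 1 remaining characters creates one node.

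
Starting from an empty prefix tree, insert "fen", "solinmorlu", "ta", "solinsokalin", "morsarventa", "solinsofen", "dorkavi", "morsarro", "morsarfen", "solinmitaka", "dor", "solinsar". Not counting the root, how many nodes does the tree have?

55

Trace insertions, counting only characters that open a new branch:
  "fen" → 3 new (f, e, n)
  "solinmorlu" → 10 new (s, o, l, i, n, m, o, r, l, u)
  "ta" → 2 new (t, a)
  "solinsokalin" → prefix "solin" already present; 7 new (s, o, k, a, l, i, n)
  "morsarventa" → 11 new (m, o, r, s, a, r, v, e, n, t, a)
  "solinsofen" → prefix "solinso" already present; 3 new (f, e, n)
  "dorkavi" → 7 new (d, o, r, k, a, v, i)
  "morsarro" → prefix "morsar" already present; 2 new (r, o)
  "morsarfen" → prefix "morsar" already present; 3 new (f, e, n)
  "solinmitaka" → prefix "solinm" already present; 5 new (i, t, a, k, a)
  "dor" → prefix "dor" already present; 0 new (none)
  "solinsar" → prefix "solins" already present; 2 new (a, r)
Total nodes = 3 + 10 + 2 + 7 + 11 + 3 + 7 + 2 + 3 + 5 + 0 + 2 = 55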